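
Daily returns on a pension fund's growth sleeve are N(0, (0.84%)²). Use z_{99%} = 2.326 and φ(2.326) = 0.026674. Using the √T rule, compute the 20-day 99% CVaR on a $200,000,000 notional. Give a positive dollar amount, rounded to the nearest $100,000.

σ_{20d} = 0.84% × √20 = 3.757%.
ES multiplier = φ(z)/(1−α) = 0.026674/0.01 = 2.667.
ES = 3.757% × 2.667 = 10.020%; on $200,000,000: $20,040,000.

$20,000,000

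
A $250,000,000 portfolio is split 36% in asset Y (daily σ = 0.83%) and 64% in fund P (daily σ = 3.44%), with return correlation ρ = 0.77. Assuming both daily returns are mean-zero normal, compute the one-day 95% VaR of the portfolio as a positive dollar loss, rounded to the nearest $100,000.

σ_p² = 0.36²·0.83² + 0.64²·3.44² + 2·0.77·0.36·0.64·0.83·3.44 = 5.9494 (%²).
σ_p = √5.9494 = 2.439%.
At 95%, z = 1.645.
VaR = 1.645 × 2.439% = 4.012%; on $250,000,000 that is $10,030,000.

$10,000,000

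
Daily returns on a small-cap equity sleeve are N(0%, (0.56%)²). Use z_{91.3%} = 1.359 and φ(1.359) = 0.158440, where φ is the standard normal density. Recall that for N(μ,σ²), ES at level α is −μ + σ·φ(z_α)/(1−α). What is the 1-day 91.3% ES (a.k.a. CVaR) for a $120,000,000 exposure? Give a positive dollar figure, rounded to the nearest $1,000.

Tail multiplier: φ(z)/(1−α) = 0.158440 / 0.087 = 1.821.
ES = 0.56% × 1.821 = 1.020%.
On $120,000,000: 0.01020 × $120,000,000 = $1,224,000.

$1,224,000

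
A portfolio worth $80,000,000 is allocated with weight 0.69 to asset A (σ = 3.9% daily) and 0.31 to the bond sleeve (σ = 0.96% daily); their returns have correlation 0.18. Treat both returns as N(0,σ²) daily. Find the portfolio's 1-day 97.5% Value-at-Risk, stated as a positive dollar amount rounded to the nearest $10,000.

σ_p² = 0.69²·3.9² + 0.31²·0.96² + 2·0.18·0.69·0.31·3.9·0.96 = 7.6183 (%²).
σ_p = √7.6183 = 2.760%.
At 97.5%, z = 1.960.
VaR = 1.960 × 2.760% = 5.410%; on $80,000,000 that is $4,328,000.

$4,330,000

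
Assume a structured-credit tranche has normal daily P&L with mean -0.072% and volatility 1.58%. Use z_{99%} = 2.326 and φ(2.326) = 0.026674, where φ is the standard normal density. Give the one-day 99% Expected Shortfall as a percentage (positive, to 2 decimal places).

Tail multiplier: φ(z)/(1−α) = 0.026674 / 0.01 = 2.667.
ES = −(-0.072%) + 1.58% × 2.667 = 4.286%.

4.29%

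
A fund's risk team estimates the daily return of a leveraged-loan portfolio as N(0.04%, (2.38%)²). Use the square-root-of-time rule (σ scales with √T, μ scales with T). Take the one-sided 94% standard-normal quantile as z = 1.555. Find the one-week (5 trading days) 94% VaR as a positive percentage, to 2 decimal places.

σ_{5d} = 2.38% × √5 = 5.322%; μ_{5d} = 5 × 0.04% = 0.200%.
VaR = −(0.200%) + 1.555 × 5.322% = 8.076%.

8.08%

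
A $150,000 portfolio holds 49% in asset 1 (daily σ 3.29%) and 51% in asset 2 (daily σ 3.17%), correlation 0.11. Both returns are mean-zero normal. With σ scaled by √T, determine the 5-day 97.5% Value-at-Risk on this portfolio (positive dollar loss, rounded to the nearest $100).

$15,800

σ_p = √(0.49²·3.29² + 0.51²·3.17² + 2·0.11·0.49·0.51·3.29·3.17) = 2.405%.
σ_{5d} = 2.405% × √5 = 5.378%.
z(97.5%) = 1.960.
VaR = 1.960 × 5.378% = 10.541%; on $150,000 that is $15,812.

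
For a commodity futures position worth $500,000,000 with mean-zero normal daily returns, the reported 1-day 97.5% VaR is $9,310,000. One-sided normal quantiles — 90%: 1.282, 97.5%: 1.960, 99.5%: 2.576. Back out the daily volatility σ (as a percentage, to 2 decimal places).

0.95%

VaR as a fraction: $9,310,000 / $500,000,000 = 1.862%.
σ = VaR / z = 1.862% / 1.960 = 0.950%.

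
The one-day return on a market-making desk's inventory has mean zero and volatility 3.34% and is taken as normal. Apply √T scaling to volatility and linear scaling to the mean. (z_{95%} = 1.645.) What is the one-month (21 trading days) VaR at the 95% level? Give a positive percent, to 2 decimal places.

25.18%

σ_{21d} = 3.34% × √21 = 15.306%.
VaR = 1.645 × 15.306% = 25.178%.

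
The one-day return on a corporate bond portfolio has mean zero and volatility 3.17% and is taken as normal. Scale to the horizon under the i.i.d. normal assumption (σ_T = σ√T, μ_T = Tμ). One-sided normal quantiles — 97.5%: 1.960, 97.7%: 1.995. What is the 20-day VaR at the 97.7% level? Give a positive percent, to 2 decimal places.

σ_{20d} = 3.17% × √20 = 14.177%.
VaR = 1.995 × 14.177% = 28.283%.

28.28%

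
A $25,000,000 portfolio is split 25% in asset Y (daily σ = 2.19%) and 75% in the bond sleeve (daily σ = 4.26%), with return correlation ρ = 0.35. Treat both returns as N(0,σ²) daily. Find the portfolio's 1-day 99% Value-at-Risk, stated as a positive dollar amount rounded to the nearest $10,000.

$1,990,000

σ_p² = 0.25²·2.19² + 0.75²·4.26² + 2·0.35·0.25·0.75·2.19·4.26 = 11.7323 (%²).
σ_p = √11.7323 = 3.425%.
At 99%, z = 2.326.
VaR = 2.326 × 3.425% = 7.967%; on $25,000,000 that is $1,991,750.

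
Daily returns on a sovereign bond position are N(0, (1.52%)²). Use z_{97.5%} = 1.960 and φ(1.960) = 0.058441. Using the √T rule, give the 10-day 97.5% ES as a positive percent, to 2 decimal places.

11.24%

σ_{10d} = 1.52% × √10 = 4.807%.
ES multiplier = φ(z)/(1−α) = 0.058441/0.025 = 2.338.
ES = 4.807% × 2.338 = 11.239%.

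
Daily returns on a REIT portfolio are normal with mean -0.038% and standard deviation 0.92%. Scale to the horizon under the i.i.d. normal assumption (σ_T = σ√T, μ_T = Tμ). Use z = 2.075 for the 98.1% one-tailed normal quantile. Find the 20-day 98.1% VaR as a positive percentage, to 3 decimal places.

σ_{20d} = 0.92% × √20 = 4.114%; μ_{20d} = 20 × -0.038% = -0.760%.
VaR = −(-0.760%) + 2.075 × 4.114% = 9.297%.

9.297%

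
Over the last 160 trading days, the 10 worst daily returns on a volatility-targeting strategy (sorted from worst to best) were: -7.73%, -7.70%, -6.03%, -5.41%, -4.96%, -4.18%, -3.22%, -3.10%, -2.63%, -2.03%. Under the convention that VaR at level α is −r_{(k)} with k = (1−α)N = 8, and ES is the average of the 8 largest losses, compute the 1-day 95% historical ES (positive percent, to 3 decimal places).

5.291%

The 8 worst returns sum to -42.33%.
ES = −(-42.33%) / 8 = 5.29125% ≈ 5.291%.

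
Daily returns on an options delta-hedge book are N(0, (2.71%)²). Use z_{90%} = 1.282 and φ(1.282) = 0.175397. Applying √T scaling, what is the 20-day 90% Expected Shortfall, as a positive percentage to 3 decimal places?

21.257%

σ_{20d} = 2.71% × √20 = 12.119%.
ES multiplier = φ(z)/(1−α) = 0.175397/0.1 = 1.754.
ES = 12.119% × 1.754 = 21.257%.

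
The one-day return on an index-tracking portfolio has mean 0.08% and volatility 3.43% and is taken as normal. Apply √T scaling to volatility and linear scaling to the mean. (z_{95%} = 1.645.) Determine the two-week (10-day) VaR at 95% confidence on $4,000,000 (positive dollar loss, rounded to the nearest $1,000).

σ_{10d} = 3.43% × √10 = 10.847%; μ_{10d} = 10 × 0.08% = 0.800%.
VaR = −(0.800%) + 1.645 × 10.847% = 17.043%.
On $4,000,000: 0.17043 × $4,000,000 = $681,720.

$682,000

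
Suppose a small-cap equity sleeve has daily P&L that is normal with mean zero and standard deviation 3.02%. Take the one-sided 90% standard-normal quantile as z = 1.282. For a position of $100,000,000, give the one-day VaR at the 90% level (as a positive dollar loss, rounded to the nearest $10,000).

VaR = z·σ = 1.282 × 3.02% = 3.872%.
On $100,000,000: 0.03872 × $100,000,000 = $3,872,000.

$3,870,000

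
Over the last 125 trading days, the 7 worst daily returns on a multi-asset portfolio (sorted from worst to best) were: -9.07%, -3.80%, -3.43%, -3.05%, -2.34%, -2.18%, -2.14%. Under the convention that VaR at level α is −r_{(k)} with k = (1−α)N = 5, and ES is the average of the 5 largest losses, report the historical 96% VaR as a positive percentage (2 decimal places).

2.34%

k = 5; the 5th lowest return is -2.34%, so VaR = 2.34%.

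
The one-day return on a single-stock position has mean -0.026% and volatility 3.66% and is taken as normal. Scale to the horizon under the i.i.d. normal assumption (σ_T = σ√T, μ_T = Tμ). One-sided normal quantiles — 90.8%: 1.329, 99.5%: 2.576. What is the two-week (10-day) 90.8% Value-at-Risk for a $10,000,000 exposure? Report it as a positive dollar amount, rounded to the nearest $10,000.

$1,560,000

σ_{10d} = 3.66% × √10 = 11.574%; μ_{10d} = 10 × -0.026% = -0.260%.
VaR = −(-0.260%) + 1.329 × 11.574% = 15.642%.
On $10,000,000: 0.15642 × $10,000,000 = $1,564,200.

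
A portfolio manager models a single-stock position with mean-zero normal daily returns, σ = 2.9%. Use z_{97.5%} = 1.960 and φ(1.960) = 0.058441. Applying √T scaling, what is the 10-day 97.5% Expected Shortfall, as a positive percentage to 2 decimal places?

21.44%

σ_{10d} = 2.9% × √10 = 9.171%.
ES multiplier = φ(z)/(1−α) = 0.058441/0.025 = 2.338.
ES = 9.171% × 2.338 = 21.442%.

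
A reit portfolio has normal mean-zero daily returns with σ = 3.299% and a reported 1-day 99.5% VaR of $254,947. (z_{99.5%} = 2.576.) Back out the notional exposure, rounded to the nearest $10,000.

VaR as a fraction of value: z·σ = 2.576 × 3.299% = 8.49822%.
Position = $254,947 / 0.0849822 = $3,000,003.

$3,000,000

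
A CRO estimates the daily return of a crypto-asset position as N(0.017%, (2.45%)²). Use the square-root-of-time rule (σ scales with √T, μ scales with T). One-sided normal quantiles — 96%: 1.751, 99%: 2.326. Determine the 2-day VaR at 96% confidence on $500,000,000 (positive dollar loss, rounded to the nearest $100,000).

σ_{2d} = 2.45% × √2 = 3.465%; μ_{2d} = 2 × 0.017% = 0.034%.
VaR = −(0.034%) + 1.751 × 3.465% = 6.033%.
On $500,000,000: 0.06033 × $500,000,000 = $30,165,000.

$30,200,000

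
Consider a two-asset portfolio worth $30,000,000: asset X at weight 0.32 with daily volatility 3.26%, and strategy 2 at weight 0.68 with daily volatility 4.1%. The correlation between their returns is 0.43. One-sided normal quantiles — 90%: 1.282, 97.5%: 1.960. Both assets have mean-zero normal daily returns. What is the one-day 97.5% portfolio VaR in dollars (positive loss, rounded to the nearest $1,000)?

$1,982,000

σ_p² = 0.32²·3.26² + 0.68²·4.1² + 2·0.43·0.32·0.68·3.26·4.1 = 11.3625 (%²).
σ_p = √11.3625 = 3.371%.
VaR = 1.960 × 3.371% = 6.607%; on $30,000,000 that is $1,982,100.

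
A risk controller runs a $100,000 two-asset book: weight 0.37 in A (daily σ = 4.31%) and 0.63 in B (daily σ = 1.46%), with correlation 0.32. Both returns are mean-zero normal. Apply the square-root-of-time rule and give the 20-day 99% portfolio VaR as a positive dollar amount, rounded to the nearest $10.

$21,640

σ_p = √(0.37²·4.31² + 0.63²·1.46² + 2·0.32·0.37·0.63·4.31·1.46) = 2.080%.
σ_{20d} = 2.080% × √20 = 9.302%.
z(99%) = 2.326.
VaR = 2.326 × 9.302% = 21.636%; on $100,000 that is $21,636.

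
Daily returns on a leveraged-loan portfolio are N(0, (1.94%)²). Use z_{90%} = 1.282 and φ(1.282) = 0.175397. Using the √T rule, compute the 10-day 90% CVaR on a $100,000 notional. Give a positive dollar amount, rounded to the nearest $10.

σ_{10d} = 1.94% × √10 = 6.135%.
ES multiplier = φ(z)/(1−α) = 0.175397/0.1 = 1.754.
ES = 6.135% × 1.754 = 10.761%; on $100,000: $10,761.

$10,760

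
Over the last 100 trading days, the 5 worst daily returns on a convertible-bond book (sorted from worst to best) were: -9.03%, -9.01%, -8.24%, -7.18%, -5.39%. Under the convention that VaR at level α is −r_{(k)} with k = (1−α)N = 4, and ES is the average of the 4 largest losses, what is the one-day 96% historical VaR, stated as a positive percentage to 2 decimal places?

k = 4; the 4th lowest return is -7.18%, so VaR = 7.18%.

7.18%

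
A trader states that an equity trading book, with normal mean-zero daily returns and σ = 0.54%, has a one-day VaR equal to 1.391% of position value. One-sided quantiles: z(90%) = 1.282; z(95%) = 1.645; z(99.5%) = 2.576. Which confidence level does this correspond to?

99.5%

Implied z = VaR/σ = 1.391 / 0.54 = 2.576.
This matches z(99.5%) = 2.576.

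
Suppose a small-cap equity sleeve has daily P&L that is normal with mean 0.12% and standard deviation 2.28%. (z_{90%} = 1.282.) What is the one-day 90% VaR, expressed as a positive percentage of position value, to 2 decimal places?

2.80%

VaR = −μ + z·σ = −(0.12%) + 1.282 × 2.28% = 2.803%.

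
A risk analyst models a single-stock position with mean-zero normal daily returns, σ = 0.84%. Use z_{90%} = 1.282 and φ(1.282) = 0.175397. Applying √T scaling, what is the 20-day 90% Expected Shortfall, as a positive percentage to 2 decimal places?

σ_{20d} = 0.84% × √20 = 3.757%.
ES multiplier = φ(z)/(1−α) = 0.175397/0.1 = 1.754.
ES = 3.757% × 1.754 = 6.590%.

6.59%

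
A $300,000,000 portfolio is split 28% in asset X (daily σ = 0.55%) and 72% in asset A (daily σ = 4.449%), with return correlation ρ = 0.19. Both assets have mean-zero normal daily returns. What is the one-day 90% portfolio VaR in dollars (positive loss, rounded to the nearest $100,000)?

σ_p² = 0.28²·0.55² + 0.72²·4.449² + 2·0.19·0.28·0.72·0.55·4.449 = 10.4722 (%²).
σ_p = √10.4722 = 3.236%.
At 90%, z = 1.282.
VaR = 1.282 × 3.236% = 4.149%; on $300,000,000 that is $12,447,000.

$12,400,000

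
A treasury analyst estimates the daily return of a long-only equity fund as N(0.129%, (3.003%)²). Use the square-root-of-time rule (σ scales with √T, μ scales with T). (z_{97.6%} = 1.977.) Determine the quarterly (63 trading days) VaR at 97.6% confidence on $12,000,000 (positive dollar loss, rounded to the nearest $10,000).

σ_{63d} = 3.003% × √63 = 23.836%; μ_{63d} = 63 × 0.129% = 8.127%.
VaR = −(8.127%) + 1.977 × 23.836% = 38.997%.
On $12,000,000: 0.38997 × $12,000,000 = $4,679,640.

$4,680,000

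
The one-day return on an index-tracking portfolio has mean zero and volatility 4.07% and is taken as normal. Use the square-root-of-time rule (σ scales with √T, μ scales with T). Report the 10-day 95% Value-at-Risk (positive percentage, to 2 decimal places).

At 95%, z = 1.645.
σ_{10d} = 4.07% × √10 = 12.870%.
VaR = 1.645 × 12.870% = 21.171%.

21.17%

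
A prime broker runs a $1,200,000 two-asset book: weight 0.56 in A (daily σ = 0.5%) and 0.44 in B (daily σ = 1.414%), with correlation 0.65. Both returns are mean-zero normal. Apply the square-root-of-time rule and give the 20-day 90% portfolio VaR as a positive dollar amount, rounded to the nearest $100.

$57,200

σ_p = √(0.56²·0.5² + 0.44²·1.414² + 2·0.65·0.56·0.44·0.5·1.414) = 0.832%.
σ_{20d} = 0.832% × √20 = 3.721%.
z(90%) = 1.282.
VaR = 1.282 × 3.721% = 4.770%; on $1,200,000 that is $57,240.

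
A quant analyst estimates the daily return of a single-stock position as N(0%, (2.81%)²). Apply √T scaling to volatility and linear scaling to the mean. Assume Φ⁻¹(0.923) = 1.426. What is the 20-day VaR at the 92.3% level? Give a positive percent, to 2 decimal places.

σ_{20d} = 2.81% × √20 = 12.567%.
VaR = 1.426 × 12.567% = 17.921%.

17.92%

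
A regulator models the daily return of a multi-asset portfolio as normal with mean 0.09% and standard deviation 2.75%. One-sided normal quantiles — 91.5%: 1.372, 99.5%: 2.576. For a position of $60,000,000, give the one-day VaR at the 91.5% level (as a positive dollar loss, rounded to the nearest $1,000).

$2,210,000

VaR = −μ + z·σ = −(0.09%) + 1.372 × 2.75% = 3.683%.
On $60,000,000: 0.03683 × $60,000,000 = $2,209,800.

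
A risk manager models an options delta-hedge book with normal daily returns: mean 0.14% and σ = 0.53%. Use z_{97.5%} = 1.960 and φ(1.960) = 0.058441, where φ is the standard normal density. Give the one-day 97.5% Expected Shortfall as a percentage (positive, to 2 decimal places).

Tail multiplier: φ(z)/(1−α) = 0.058441 / 0.025 = 2.338.
ES = −(0.14%) + 0.53% × 2.338 = 1.099%.

1.10%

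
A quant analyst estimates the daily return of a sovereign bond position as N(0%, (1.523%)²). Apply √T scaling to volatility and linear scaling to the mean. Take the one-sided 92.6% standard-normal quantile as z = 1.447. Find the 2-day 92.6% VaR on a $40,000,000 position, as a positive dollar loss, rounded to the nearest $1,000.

$1,247,000

σ_{2d} = 1.523% × √2 = 2.154%.
VaR = 1.447 × 2.154% = 3.117%.
On $40,000,000: 0.03117 × $40,000,000 = $1,246,800.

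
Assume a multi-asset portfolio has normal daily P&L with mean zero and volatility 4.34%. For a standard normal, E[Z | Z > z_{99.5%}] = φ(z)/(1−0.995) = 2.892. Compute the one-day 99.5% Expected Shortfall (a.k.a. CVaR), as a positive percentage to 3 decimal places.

12.551%

ES = 4.34% × 2.892 = 12.551%.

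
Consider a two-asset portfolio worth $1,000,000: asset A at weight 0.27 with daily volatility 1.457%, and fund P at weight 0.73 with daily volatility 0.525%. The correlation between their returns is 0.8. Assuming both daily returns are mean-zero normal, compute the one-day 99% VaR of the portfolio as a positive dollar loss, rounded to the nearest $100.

$17,100

σ_p² = 0.27²·1.457² + 0.73²·0.525² + 2·0.8·0.27·0.73·1.457·0.525 = 0.5429 (%²).
σ_p = √0.5429 = 0.737%.
At 99%, z = 2.326.
VaR = 2.326 × 0.737% = 1.714%; on $1,000,000 that is $17,140.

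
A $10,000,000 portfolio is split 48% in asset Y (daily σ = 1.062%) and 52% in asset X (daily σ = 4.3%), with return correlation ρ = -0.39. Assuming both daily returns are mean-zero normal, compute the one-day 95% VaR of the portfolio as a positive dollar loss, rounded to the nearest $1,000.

σ_p² = 0.48²·1.062² + 0.52²·4.3² + 2·-0.39·0.48·0.52·1.062·4.3 = 4.3705 (%²).
σ_p = √4.3705 = 2.091%.
At 95%, z = 1.645.
VaR = 1.645 × 2.091% = 3.440%; on $10,000,000 that is $344,000.

$344,000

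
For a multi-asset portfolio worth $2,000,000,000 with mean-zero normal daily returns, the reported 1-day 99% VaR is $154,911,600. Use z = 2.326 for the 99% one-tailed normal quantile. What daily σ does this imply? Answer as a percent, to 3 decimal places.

VaR as a fraction: $154,911,600 / $2,000,000,000 = 7.746%.
σ = VaR / z = 7.746% / 2.326 = 3.330%.

3.330%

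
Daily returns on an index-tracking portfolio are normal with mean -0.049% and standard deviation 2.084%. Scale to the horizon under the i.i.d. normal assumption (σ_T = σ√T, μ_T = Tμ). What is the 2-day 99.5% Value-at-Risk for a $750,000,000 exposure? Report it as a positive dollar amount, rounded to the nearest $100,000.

At 99.5%, z = 2.576.
σ_{2d} = 2.084% × √2 = 2.947%; μ_{2d} = 2 × -0.049% = -0.098%.
VaR = −(-0.098%) + 2.576 × 2.947% = 7.689%.
On $750,000,000: 0.07689 × $750,000,000 = $57,667,500.

$57,700,000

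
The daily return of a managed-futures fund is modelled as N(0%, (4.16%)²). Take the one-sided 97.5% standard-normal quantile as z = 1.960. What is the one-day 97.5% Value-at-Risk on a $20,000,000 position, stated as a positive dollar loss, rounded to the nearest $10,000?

$1,630,000

VaR = z·σ = 1.960 × 4.16% = 8.154%.
On $20,000,000: 0.08154 × $20,000,000 = $1,630,800.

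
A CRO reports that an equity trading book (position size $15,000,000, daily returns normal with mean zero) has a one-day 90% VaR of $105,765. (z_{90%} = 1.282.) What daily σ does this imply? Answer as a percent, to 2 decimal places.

VaR as a fraction: $105,765 / $15,000,000 = 0.705%.
σ = VaR / z = 0.705% / 1.282 = 0.550%.

0.55%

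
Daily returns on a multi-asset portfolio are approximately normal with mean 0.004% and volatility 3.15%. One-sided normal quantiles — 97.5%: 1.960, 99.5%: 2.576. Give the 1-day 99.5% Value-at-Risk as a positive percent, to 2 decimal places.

8.11%

VaR = −μ + z·σ = −(0.004%) + 2.576 × 3.15% = 8.110%.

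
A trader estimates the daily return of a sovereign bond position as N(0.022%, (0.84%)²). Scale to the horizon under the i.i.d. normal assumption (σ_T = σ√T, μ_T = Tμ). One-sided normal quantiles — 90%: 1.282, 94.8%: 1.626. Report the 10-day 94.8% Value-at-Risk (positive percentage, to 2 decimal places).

σ_{10d} = 0.84% × √10 = 2.656%; μ_{10d} = 10 × 0.022% = 0.220%.
VaR = −(0.220%) + 1.626 × 2.656% = 4.099%.

4.10%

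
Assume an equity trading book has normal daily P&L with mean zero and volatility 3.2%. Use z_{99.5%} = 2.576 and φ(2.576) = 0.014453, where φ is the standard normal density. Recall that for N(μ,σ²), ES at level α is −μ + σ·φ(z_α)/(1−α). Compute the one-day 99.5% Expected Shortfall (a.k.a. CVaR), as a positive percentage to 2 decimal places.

Tail multiplier: φ(z)/(1−α) = 0.014453 / 0.005 = 2.891.
ES = 3.2% × 2.891 = 9.251%.

9.25%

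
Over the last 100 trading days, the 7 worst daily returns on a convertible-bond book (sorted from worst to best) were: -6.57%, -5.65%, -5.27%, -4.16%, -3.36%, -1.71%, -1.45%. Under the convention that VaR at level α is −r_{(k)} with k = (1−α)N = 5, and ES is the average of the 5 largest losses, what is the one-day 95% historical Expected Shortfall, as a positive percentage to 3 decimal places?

5.002%

The 5 worst returns sum to -25.01%.
ES = −(-25.01%) / 5 = 5.002%.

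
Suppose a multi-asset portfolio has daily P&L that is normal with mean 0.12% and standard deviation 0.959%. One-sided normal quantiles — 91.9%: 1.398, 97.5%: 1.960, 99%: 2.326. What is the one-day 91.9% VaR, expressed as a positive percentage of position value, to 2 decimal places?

1.22%

VaR = −μ + z·σ = −(0.12%) + 1.398 × 0.959% = 1.221%.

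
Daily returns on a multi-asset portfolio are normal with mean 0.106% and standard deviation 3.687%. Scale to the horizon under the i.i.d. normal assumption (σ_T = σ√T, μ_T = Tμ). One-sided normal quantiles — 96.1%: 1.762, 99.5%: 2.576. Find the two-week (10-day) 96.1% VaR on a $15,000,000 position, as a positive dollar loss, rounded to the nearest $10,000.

σ_{10d} = 3.687% × √10 = 11.659%; μ_{10d} = 10 × 0.106% = 1.060%.
VaR = −(1.060%) + 1.762 × 11.659% = 19.483%.
On $15,000,000: 0.19483 × $15,000,000 = $2,922,450.

$2,920,000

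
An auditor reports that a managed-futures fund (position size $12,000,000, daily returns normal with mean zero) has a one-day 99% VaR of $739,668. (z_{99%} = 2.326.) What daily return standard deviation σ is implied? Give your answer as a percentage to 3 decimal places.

VaR as a fraction: $739,668 / $12,000,000 = 6.164%.
σ = VaR / z = 6.164% / 2.326 = 2.650%.

2.650%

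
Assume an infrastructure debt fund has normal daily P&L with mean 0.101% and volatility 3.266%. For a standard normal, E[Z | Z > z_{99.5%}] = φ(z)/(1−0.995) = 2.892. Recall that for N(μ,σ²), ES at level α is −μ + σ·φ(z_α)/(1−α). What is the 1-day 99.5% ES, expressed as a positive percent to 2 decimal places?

ES = −(0.101%) + 3.266% × 2.892 = 9.344%.

9.34%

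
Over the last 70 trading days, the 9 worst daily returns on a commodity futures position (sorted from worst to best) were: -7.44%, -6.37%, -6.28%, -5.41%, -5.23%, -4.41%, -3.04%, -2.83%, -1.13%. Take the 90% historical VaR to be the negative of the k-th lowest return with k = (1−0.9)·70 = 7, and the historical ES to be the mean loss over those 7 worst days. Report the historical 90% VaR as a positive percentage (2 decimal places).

3.04%

k = 7; the 7th lowest return is -3.04%, so VaR = 3.04%.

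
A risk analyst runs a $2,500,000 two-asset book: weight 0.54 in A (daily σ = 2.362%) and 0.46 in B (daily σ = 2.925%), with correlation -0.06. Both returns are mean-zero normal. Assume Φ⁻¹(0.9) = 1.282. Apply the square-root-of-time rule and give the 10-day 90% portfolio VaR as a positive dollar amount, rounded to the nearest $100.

$182,200

σ_p = √(0.54²·2.362² + 0.46²·2.925² + 2·-0.06·0.54·0.46·2.362·2.925) = 1.798%.
σ_{10d} = 1.798% × √10 = 5.686%.
VaR = 1.282 × 5.686% = 7.289%; on $2,500,000 that is $182,225.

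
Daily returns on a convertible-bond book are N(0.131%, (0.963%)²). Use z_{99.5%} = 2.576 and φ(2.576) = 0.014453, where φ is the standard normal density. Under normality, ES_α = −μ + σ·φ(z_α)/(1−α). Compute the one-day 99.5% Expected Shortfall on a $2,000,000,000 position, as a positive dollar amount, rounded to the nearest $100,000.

$53,100,000

Tail multiplier: φ(z)/(1−α) = 0.014453 / 0.005 = 2.891.
ES = −(0.131%) + 0.963% × 2.891 = 2.653%.
On $2,000,000,000: 0.02653 × $2,000,000,000 = $53,060,000.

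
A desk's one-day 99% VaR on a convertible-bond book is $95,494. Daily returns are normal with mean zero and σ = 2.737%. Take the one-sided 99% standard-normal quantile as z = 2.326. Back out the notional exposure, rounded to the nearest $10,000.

$1,500,000

VaR as a fraction of value: z·σ = 2.326 × 2.737% = 6.36626%.
Position = $95,494 / 0.0636626 = $1,500,001.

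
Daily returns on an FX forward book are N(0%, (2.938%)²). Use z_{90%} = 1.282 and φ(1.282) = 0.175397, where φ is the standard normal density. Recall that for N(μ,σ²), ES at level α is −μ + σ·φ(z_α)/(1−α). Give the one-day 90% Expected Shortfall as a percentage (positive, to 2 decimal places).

Tail multiplier: φ(z)/(1−α) = 0.175397 / 0.1 = 1.754.
ES = 2.938% × 1.754 = 5.153%.

5.15%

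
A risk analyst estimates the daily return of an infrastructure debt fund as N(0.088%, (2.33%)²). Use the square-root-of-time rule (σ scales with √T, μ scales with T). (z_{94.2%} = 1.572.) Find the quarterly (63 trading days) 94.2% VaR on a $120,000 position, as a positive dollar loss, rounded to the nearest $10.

$28,230

σ_{63d} = 2.33% × √63 = 18.494%; μ_{63d} = 63 × 0.088% = 5.544%.
VaR = −(5.544%) + 1.572 × 18.494% = 23.529%.
On $120,000: 0.23529 × $120,000 = $28,235.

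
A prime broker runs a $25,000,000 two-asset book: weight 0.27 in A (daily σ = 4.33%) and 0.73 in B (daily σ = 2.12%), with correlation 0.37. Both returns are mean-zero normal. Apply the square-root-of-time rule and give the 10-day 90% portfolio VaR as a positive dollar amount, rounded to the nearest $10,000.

$2,290,000

σ_p = √(0.27²·4.33² + 0.73²·2.12² + 2·0.37·0.27·0.73·4.33·2.12) = 2.258%.
σ_{10d} = 2.258% × √10 = 7.140%.
z(90%) = 1.282.
VaR = 1.282 × 7.140% = 9.153%; on $25,000,000 that is $2,288,250.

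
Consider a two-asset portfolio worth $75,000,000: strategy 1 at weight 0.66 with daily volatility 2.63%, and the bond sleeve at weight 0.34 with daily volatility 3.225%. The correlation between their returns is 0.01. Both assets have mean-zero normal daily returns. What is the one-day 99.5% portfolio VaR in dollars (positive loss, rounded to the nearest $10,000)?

$3,980,000

σ_p² = 0.66²·2.63² + 0.34²·3.225² + 2·0.01·0.66·0.34·2.63·3.225 = 4.2534 (%²).
σ_p = √4.2534 = 2.062%.
At 99.5%, z = 2.576.
VaR = 2.576 × 2.062% = 5.312%; on $75,000,000 that is $3,984,000.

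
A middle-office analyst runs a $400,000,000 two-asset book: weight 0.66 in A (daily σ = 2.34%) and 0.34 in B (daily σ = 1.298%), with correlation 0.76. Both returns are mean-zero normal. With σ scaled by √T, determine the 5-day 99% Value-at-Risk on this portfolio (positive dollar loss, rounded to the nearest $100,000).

$39,600,000

σ_p = √(0.66²·2.34² + 0.34²·1.298² + 2·0.76·0.66·0.34·2.34·1.298) = 1.902%.
σ_{5d} = 1.902% × √5 = 4.253%.
z(99%) = 2.326.
VaR = 2.326 × 4.253% = 9.892%; on $400,000,000 that is $39,568,000.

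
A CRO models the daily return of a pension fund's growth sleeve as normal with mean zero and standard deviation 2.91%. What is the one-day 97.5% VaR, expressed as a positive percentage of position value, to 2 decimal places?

At 97.5% one-sided, z = 1.960.
VaR = z·σ = 1.960 × 2.91% = 5.704%.

5.70%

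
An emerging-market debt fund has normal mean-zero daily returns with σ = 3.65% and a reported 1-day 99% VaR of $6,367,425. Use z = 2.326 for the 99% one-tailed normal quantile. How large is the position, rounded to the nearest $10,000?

$75,000,000

VaR as a fraction of value: z·σ = 2.326 × 3.65% = 8.4899%.
Position = $6,367,425 / 0.084899 = $75,000,000.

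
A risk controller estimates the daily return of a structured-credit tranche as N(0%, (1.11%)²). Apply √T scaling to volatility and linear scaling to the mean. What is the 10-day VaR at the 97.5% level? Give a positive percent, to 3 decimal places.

6.880%

At 97.5%, z = 1.960.
σ_{10d} = 1.11% × √10 = 3.510%.
VaR = 1.960 × 3.510% = 6.880%.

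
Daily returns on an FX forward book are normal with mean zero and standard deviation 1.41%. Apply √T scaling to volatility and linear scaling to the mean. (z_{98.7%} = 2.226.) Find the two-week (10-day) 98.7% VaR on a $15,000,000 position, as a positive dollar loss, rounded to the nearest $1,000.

σ_{10d} = 1.41% × √10 = 4.459%.
VaR = 2.226 × 4.459% = 9.926%.
On $15,000,000: 0.09926 × $15,000,000 = $1,488,900.

$1,489,000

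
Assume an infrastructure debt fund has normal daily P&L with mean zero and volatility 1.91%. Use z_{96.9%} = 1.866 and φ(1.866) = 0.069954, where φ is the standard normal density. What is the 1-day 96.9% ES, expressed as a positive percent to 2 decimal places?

Tail multiplier: φ(z)/(1−α) = 0.069954 / 0.031 = 2.257.
ES = 1.91% × 2.257 = 4.311%.

4.31%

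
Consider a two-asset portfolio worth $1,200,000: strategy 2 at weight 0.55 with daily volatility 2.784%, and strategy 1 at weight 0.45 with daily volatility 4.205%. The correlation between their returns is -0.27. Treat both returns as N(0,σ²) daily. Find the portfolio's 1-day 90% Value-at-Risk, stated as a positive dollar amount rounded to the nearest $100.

σ_p² = 0.55²·2.784² + 0.45²·4.205² + 2·-0.27·0.55·0.45·2.784·4.205 = 4.3606 (%²).
σ_p = √4.3606 = 2.088%.
At 90%, z = 1.282.
VaR = 1.282 × 2.088% = 2.677%; on $1,200,000 that is $32,124.

$32,100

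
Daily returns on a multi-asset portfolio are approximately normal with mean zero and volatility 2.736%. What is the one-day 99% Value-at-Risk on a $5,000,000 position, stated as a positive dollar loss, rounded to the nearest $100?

$318,200

At 99% one-sided, z = 2.326.
VaR = z·σ = 2.326 × 2.736% = 6.364%.
On $5,000,000: 0.06364 × $5,000,000 = $318,200.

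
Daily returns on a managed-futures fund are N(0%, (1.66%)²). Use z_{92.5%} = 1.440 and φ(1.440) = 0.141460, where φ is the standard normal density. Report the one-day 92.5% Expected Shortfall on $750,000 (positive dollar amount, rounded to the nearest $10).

Tail multiplier: φ(z)/(1−α) = 0.141460 / 0.075 = 1.886.
ES = 1.66% × 1.886 = 3.131%.
On $750,000: 0.03131 × $750,000 = $23,482.

$23,480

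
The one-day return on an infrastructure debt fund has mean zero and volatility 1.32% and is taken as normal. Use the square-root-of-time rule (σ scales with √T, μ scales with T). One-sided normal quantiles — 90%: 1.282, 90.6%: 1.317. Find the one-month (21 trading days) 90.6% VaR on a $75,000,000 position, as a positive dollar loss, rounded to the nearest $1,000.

σ_{21d} = 1.32% × √21 = 6.049%.
VaR = 1.317 × 6.049% = 7.967%.
On $75,000,000: 0.07967 × $75,000,000 = $5,975,250.

$5,975,000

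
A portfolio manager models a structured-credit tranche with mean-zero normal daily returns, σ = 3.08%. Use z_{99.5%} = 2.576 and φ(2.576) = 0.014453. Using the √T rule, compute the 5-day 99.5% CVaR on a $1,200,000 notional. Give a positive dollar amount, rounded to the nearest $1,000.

σ_{5d} = 3.08% × √5 = 6.887%.
ES multiplier = φ(z)/(1−α) = 0.014453/0.005 = 2.891.
ES = 6.887% × 2.891 = 19.910%; on $1,200,000: $238,920.

$239,000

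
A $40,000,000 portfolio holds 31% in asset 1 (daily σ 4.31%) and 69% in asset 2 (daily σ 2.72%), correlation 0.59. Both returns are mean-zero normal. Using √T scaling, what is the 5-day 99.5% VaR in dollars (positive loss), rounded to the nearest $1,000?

$6,624,000

σ_p = √(0.31²·4.31² + 0.69²·2.72² + 2·0.59·0.31·0.69·4.31·2.72) = 2.875%.
σ_{5d} = 2.875% × √5 = 6.429%.
z(99.5%) = 2.576.
VaR = 2.576 × 6.429% = 16.561%; on $40,000,000 that is $6,624,400.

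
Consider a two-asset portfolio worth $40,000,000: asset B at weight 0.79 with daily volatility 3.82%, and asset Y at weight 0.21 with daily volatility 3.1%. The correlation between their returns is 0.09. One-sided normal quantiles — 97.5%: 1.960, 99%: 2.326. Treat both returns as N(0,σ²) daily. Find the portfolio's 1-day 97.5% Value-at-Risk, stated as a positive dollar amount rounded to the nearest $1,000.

$2,465,000

σ_p² = 0.79²·3.82² + 0.21²·3.1² + 2·0.09·0.79·0.21·3.82·3.1 = 9.8845 (%²).
σ_p = √9.8845 = 3.144%.
VaR = 1.960 × 3.144% = 6.162%; on $40,000,000 that is $2,464,800.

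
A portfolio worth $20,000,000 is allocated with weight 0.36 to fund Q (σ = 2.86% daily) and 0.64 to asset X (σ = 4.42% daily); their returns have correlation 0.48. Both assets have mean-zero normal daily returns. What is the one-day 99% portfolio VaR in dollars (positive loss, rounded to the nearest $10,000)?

σ_p² = 0.36²·2.86² + 0.64²·4.42² + 2·0.48·0.36·0.64·2.86·4.42 = 11.8582 (%²).
σ_p = √11.8582 = 3.444%.
At 99%, z = 2.326.
VaR = 2.326 × 3.444% = 8.011%; on $20,000,000 that is $1,602,200.

$1,600,000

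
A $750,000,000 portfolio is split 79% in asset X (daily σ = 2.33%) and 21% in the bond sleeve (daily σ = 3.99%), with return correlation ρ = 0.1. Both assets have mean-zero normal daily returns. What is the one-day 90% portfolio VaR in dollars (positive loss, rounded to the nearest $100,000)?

σ_p² = 0.79²·2.33² + 0.21²·3.99² + 2·0.1·0.79·0.21·2.33·3.99 = 4.3987 (%²).
σ_p = √4.3987 = 2.097%.
At 90%, z = 1.282.
VaR = 1.282 × 2.097% = 2.688%; on $750,000,000 that is $20,160,000.

$20,200,000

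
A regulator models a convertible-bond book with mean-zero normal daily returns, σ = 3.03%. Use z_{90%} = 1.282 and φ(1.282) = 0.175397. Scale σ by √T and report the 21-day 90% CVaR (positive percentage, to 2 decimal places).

σ_{21d} = 3.03% × √21 = 13.885%.
ES multiplier = φ(z)/(1−α) = 0.175397/0.1 = 1.754.
ES = 13.885% × 1.754 = 24.354%.

24.35%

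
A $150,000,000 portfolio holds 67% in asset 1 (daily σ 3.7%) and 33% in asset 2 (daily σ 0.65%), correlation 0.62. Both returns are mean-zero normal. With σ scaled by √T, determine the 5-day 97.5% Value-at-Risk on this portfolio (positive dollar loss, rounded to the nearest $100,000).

$17,200,000

σ_p = √(0.67²·3.7² + 0.33²·0.65² + 2·0.62·0.67·0.33·3.7·0.65) = 2.617%.
σ_{5d} = 2.617% × √5 = 5.852%.
z(97.5%) = 1.960.
VaR = 1.960 × 5.852% = 11.470%; on $150,000,000 that is $17,205,000.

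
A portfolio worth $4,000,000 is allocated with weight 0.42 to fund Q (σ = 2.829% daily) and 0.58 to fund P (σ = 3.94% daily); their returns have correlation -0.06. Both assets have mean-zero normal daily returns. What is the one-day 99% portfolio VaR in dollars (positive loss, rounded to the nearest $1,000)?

$234,000

σ_p² = 0.42²·2.829² + 0.58²·3.94² + 2·-0.06·0.42·0.58·2.829·3.94 = 6.3081 (%²).
σ_p = √6.3081 = 2.512%.
At 99%, z = 2.326.
VaR = 2.326 × 2.512% = 5.843%; on $4,000,000 that is $233,720.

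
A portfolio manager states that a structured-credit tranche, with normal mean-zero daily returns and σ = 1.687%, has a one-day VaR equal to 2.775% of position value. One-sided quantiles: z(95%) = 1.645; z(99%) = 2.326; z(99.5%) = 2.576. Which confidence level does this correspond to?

Implied z = VaR/σ = 2.775 / 1.687 = 1.645.
This matches z(95%) = 1.645.

95%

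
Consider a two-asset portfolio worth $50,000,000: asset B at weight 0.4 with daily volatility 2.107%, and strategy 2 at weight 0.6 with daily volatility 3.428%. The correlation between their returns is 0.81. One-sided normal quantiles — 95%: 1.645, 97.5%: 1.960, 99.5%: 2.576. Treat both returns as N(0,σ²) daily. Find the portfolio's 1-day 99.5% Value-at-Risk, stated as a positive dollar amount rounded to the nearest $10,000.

σ_p² = 0.4²·2.107² + 0.6²·3.428² + 2·0.81·0.4·0.6·2.107·3.428 = 7.7490 (%²).
σ_p = √7.7490 = 2.784%.
VaR = 2.576 × 2.784% = 7.172%; on $50,000,000 that is $3,586,000.

$3,590,000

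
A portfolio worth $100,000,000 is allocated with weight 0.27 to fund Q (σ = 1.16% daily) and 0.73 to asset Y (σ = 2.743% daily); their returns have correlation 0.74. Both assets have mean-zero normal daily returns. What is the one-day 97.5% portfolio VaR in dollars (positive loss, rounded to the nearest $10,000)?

$4,400,000

σ_p² = 0.27²·1.16² + 0.73²·2.743² + 2·0.74·0.27·0.73·1.16·2.743 = 5.0358 (%²).
σ_p = √5.0358 = 2.244%.
At 97.5%, z = 1.960.
VaR = 1.960 × 2.244% = 4.398%; on $100,000,000 that is $4,398,000.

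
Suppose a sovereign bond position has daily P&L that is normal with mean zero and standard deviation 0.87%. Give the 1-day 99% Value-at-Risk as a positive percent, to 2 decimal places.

2.02%

At 99% one-sided, z = 2.326.
VaR = z·σ = 2.326 × 0.87% = 2.024%.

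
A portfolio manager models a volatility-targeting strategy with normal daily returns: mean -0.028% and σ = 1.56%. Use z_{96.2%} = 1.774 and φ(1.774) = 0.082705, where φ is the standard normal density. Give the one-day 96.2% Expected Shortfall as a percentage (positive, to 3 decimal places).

3.423%

Tail multiplier: φ(z)/(1−α) = 0.082705 / 0.038 = 2.176.
ES = −(-0.028%) + 1.56% × 2.176 = 3.423%.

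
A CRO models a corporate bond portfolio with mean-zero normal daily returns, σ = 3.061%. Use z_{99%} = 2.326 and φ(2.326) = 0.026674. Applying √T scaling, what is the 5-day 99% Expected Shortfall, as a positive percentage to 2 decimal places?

18.26%

σ_{5d} = 3.061% × √5 = 6.845%.
ES multiplier = φ(z)/(1−α) = 0.026674/0.01 = 2.667.
ES = 6.845% × 2.667 = 18.256%.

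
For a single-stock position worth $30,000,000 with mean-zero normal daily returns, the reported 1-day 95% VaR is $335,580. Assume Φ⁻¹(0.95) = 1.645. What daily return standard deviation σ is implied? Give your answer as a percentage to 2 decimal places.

VaR as a fraction: $335,580 / $30,000,000 = 1.119%.
σ = VaR / z = 1.119% / 1.645 = 0.680%.

0.68%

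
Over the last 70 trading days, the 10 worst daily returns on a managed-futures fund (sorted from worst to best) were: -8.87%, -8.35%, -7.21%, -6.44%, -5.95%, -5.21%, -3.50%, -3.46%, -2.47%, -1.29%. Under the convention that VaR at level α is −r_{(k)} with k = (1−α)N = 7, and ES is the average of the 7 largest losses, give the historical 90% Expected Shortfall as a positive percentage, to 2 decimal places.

The 7 worst returns sum to -45.53%.
ES = −(-45.53%) / 7 = 6.5042…% ≈ 6.50%.

6.50%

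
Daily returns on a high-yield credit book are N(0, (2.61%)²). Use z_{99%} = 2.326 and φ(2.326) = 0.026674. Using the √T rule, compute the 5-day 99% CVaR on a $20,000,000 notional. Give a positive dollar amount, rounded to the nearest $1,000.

$3,113,000

σ_{5d} = 2.61% × √5 = 5.836%.
ES multiplier = φ(z)/(1−α) = 0.026674/0.01 = 2.667.
ES = 5.836% × 2.667 = 15.565%; on $20,000,000: $3,113,000.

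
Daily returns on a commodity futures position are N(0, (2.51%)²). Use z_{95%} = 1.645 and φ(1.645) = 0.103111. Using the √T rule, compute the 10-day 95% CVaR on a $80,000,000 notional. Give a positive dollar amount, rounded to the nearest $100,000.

$13,100,000

σ_{10d} = 2.51% × √10 = 7.937%.
ES multiplier = φ(z)/(1−α) = 0.103111/0.05 = 2.062.
ES = 7.937% × 2.062 = 16.366%; on $80,000,000: $13,092,800.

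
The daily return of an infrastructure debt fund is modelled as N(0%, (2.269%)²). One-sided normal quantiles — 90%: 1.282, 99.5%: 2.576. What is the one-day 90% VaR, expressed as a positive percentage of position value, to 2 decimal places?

2.91%

VaR = z·σ = 1.282 × 2.269% = 2.909%.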